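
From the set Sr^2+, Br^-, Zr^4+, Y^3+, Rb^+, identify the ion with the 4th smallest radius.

Each ion has 36 electrons. The ranking follows nuclear charge in reverse — greater Z gives a smaller radius. Zr^4+ (Z=40), Y^3+ (Z=39), Sr^2+ (Z=38), Rb^+ (Z=37), Br^- (Z=35).
So the order is Zr^4+ < Y^3+ < Sr^2+ < Rb^+ < Br^-; the 4th-smallest ion is Rb^+.

Rb^+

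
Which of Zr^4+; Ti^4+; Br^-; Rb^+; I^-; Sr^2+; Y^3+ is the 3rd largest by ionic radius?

First list Z and electron count for each: Ti^4+: 18 e⁻, Z=22, Zr^4+: 36 e⁻, Z=40, Y^3+: 36 e⁻, Z=39, Sr^2+: 36 e⁻, Z=38, Rb^+: 36 e⁻, Z=37, Br^-: 36 e⁻, Z=35, I^-: 54 e⁻, Z=53. Ti^4+ < Zr^4+ (same group, 1 shell fewer); Zr^4+ < Y^3+ (isoelectronic, higher Z=40 is smaller); Y^3+ < Sr^2+ (isoelectronic, higher Z=39 is smaller); Sr^2+ < Rb^+ (both 36 e⁻, Z=38>37); Rb^+ < Br^- (both 36 e⁻, Z=37>35); Br^- < I^- (same group, 1 shell fewer).
So the order is Ti^4+ < Zr^4+ < Y^3+ < Sr^2+ < Rb^+ < Br^- < I^-; the 3rd-largest ion is Rb^+.

Rb^+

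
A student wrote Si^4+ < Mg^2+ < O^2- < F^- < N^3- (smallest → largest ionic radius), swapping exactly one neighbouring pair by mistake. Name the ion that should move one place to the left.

F^-

The pair O^2-, F^- is the wrong way round — F^- and O^2- share 10 electrons; the higher nuclear charge on F (Z=9) contracts it more, so F^- < O^2-. All other adjacent pairs agree with periodic trends, so F^- is the misplaced ion.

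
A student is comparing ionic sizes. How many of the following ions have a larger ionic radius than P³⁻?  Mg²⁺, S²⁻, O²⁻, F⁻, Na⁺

Mg²⁺ (Z=12, 10 e⁻), Na⁺ (Z=11, 10 e⁻), F⁻ (Z=9, 10 e⁻), O²⁻ (Z=8, 10 e⁻), S²⁻ (Z=16, 18 e⁻), P³⁻ (Z=15, 18 e⁻). Mg²⁺ < Na⁺ (isoelectronic, higher Z=12 is smaller); Na⁺ < F⁻ (isoelectronic, higher Z=11 is smaller); F⁻ < O²⁻ (isoelectronic, higher Z=9 is smaller); O²⁻ < S²⁻ (same group, period 2 vs 3); S²⁻ < P³⁻ (both 18 e⁻, Z=16>15).
Relative to P³⁻, the ions that are larger are none. So 0 are larger.

0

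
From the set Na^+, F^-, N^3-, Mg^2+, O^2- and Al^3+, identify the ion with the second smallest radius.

Mg^2+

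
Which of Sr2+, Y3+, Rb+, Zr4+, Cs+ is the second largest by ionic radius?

Rb+

First list Z and electron count for each: Zr4+: 36 e⁻, Z=40, Y3+: 36 e⁻, Z=39, Sr2+: 36 e⁻, Z=38, Rb+: 36 e⁻, Z=37, Cs+: 54 e⁻, Z=55. Zr4+ < Y3+ (isoelectronic, higher Z=40 is smaller); Y3+ < Sr2+ (both 36 e⁻, Z=39>38); Sr2+ < Rb+ (isoelectronic, higher Z=38 is smaller); Rb+ < Cs+ (same group, 1 shell fewer).
Ordering: Zr4+ < Y3+ < Sr2+ < Rb+ < Cs+. The second largest is Rb+.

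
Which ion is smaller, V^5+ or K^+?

V^5+

All of these have 18 electrons (isoelectronic). With the same electron cloud, the ion with the most protons pulls it in tightest. Nuclear charges: V^5+ (Z=23), K^+ (Z=19). Highest Z is smallest.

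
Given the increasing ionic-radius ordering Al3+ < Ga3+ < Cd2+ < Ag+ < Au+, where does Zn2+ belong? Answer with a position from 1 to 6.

Al3+: 10 e⁻, Z=13, Ga3+: 28 e⁻, Z=31, Zn2+: 28 e⁻, Z=30, Cd2+: 46 e⁻, Z=48, Ag+: 46 e⁻, Z=47, Au+: 78 e⁻, Z=79. Al3+ < Ga3+ (same group, period 3 vs 4); Ga3+ < Zn2+ (isoelectronic, higher Z=31 is smaller); Zn2+ < Cd2+ (same group, 1 shell fewer); Cd2+ < Ag+ (both 46 e⁻, Z=48>47); Ag+ < Au+ (same group, 1 shell fewer).
The complete sequence is Al3+ < Ga3+ < Zn2+ < Cd2+ < Ag+ < Au+. Zn2+ sits at position 3.

3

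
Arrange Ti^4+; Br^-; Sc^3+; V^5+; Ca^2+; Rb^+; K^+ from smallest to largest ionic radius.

V^5+ < Ti^4+ < Sc^3+ < Ca^2+ < K^+ < Rb^+ < Br^-

Tabulating Z and e⁻: V^5+ has 18 e⁻ (Z=23), Ti^4+ has 18 e⁻ (Z=22), Sc^3+ has 18 e⁻ (Z=21), Ca^2+ has 18 e⁻ (Z=20), K^+ has 18 e⁻ (Z=19), Rb^+ has 36 e⁻ (Z=37), Br^- has 36 e⁻ (Z=35). V^5+ < Ti^4+ (isoelectronic, higher Z=23 is smaller); Ti^4+ < Sc^3+ (isoelectronic, higher Z=22 is smaller); Sc^3+ < Ca^2+ (isoelectronic, higher Z=21 is smaller); Ca^2+ < K^+ (both 18 e⁻, Z=20>19); K^+ < Rb^+ (same group, 1 shell fewer); Rb^+ < Br^- (isoelectronic, higher Z=37 is smaller).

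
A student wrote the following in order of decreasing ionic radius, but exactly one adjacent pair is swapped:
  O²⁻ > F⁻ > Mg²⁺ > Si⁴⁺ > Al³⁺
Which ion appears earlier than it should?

Si⁴⁺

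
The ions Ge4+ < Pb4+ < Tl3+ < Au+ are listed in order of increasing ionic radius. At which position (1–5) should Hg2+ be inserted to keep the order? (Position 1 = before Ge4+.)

Tabulating Z and e⁻: Ge4+: 28 e⁻, Z=32, Pb4+: 78 e⁻, Z=82, Tl3+: 78 e⁻, Z=81, Hg2+: 78 e⁻, Z=80, Au+: 78 e⁻, Z=79. Ge4+ < Pb4+ (same group, period 4 vs 6); Pb4+ < Tl3+ (isoelectronic, higher Z=82 is smaller); Tl3+ < Hg2+ (both 78 e⁻, Z=81>80); Hg2+ < Au+ (both 78 e⁻, Z=80>79).
Putting Hg2+ in gives Ge4+ < Pb4+ < Tl3+ < Hg2+ < Au+; it lands at slot 4.

4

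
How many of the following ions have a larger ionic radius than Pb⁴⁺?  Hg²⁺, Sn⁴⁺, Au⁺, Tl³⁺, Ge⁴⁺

Electron counts and nuclear charges: Ge⁴⁺ (Z=32, 28 e⁻), Sn⁴⁺ (Z=50, 46 e⁻), Pb⁴⁺ (Z=82, 78 e⁻), Tl³⁺ (Z=81, 78 e⁻), Hg²⁺ (Z=80, 78 e⁻), Au⁺ (Z=79, 78 e⁻). Ge⁴⁺ < Sn⁴⁺ (same group, 1 shell fewer); Sn⁴⁺ < Pb⁴⁺ (same group, period 5 vs 6); Pb⁴⁺ < Tl³⁺ (both 78 e⁻, Z=82>81); Tl³⁺ < Hg²⁺ (both 78 e⁻, Z=81>80); Hg²⁺ < Au⁺ (both 78 e⁻, Z=80>79).
Relative to Pb⁴⁺, the ions that are larger are Tl³⁺, Hg²⁺, Au⁺. So 3 are larger.

3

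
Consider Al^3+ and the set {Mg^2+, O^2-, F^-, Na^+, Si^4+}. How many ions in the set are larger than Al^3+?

Each ion has 10 electrons. The ranking follows nuclear charge in reverse — greater Z gives a smaller radius. Si^4+ (Z=14), Al^3+ (Z=13), Mg^2+ (Z=12), Na^+ (Z=11), F^- (Z=9), O^2- (Z=8).
Relative to Al^3+, the ions that are larger are Mg^2+, Na^+, F^-, O^2-. That's 4.

4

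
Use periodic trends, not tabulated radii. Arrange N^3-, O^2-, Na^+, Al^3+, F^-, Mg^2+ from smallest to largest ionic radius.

Al^3+ < Mg^2+ < Na^+ < F^- < O^2- < N^3-

Isoelectronic series (10 e⁻ each). Size is set by nuclear charge: more protons means a smaller ion. Al^3+ (Z=13), Mg^2+ (Z=12), Na^+ (Z=11), F^- (Z=9), O^2- (Z=8), N^3- (Z=7).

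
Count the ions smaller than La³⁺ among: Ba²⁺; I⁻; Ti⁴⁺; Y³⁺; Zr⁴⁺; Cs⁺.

First list Z and electron count for each: Ti⁴⁺ (Z=22, 18 e⁻), Zr⁴⁺ (Z=40, 36 e⁻), Y³⁺ (Z=39, 36 e⁻), La³⁺ (Z=57, 54 e⁻), Ba²⁺ (Z=56, 54 e⁻), Cs⁺ (Z=55, 54 e⁻), I⁻ (Z=53, 54 e⁻). Ti⁴⁺ < Zr⁴⁺ (same group, period 4 vs 5); Zr⁴⁺ < Y³⁺ (both 36 e⁻, Z=40>39); Y³⁺ < La³⁺ (same group, period 5 vs 6); La³⁺ < Ba²⁺ (both 54 e⁻, Z=57>56); Ba²⁺ < Cs⁺ (isoelectronic, higher Z=56 is smaller); Cs⁺ < I⁻ (both 54 e⁻, Z=55>53).
Placing each against La³⁺: smaller — Ti⁴⁺, Zr⁴⁺, Y³⁺; larger — Ba²⁺, Cs⁺, I⁻. Count: 3.

3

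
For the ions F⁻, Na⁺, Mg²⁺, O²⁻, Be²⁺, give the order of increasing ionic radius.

Tabulating Z and e⁻: Be²⁺: 2 e⁻, Z=4, Mg²⁺: 10 e⁻, Z=12, Na⁺: 10 e⁻, Z=11, F⁻: 10 e⁻, Z=9, O²⁻: 10 e⁻, Z=8. Be²⁺ < Mg²⁺ (same group, period 2 vs 3); Mg²⁺ < Na⁺ (both 10 e⁻, Z=12>11); Na⁺ < F⁻ (isoelectronic, higher Z=11 is smaller); F⁻ < O²⁻ (isoelectronic, higher Z=9 is smaller).

Be²⁺ < Mg²⁺ < Na⁺ < F⁻ < O²⁻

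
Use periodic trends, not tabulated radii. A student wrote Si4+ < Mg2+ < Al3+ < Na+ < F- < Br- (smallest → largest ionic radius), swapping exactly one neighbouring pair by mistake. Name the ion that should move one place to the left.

Al3+

Compare adjacent ions: they are isoelectronic (10 e⁻) and Al has more protons than Mg (13 vs 12), making Al3+ smaller — yet in this increasing list Mg2+ sits before Al3+. Nothing else is reversed, so Al3+ should move one place to the left.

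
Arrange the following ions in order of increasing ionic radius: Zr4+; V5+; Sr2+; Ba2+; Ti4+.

Work out protons and electrons: V5+ (Z=23, 18 e⁻), Ti4+ (Z=22, 18 e⁻), Zr4+ (Z=40, 36 e⁻), Sr2+ (Z=38, 36 e⁻), Ba2+ (Z=56, 54 e⁻). V5+ < Ti4+ (both 18 e⁻, Z=23>22); Ti4+ < Zr4+ (same group, period 4 vs 5); Zr4+ < Sr2+ (isoelectronic, higher Z=40 is smaller); Sr2+ < Ba2+ (same group, period 5 vs 6).

V5+ < Ti4+ < Zr4+ < Sr2+ < Ba2+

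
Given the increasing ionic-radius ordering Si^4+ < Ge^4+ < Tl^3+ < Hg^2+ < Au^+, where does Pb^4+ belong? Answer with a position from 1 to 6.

3

Si^4+ has 10 e⁻ (Z=14), Ge^4+ has 28 e⁻ (Z=32), Pb^4+ has 78 e⁻ (Z=82), Tl^3+ has 78 e⁻ (Z=81), Hg^2+ has 78 e⁻ (Z=80), Au^+ has 78 e⁻ (Z=79). Si^4+ < Ge^4+ (same group, 1 shell fewer); Ge^4+ < Pb^4+ (same group, period 4 vs 6); Pb^4+ < Tl^3+ (isoelectronic, higher Z=82 is smaller); Tl^3+ < Hg^2+ (isoelectronic, higher Z=81 is smaller); Hg^2+ < Au^+ (isoelectronic, higher Z=80 is smaller).
Merged order: Si^4+ < Ge^4+ < Pb^4+ < Tl^3+ < Hg^2+ < Au^+ — Pb^4+ is number 3.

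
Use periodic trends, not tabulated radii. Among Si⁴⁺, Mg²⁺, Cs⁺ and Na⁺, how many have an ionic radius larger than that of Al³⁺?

Tabulating Z and e⁻: Si⁴⁺ has 10 e⁻ (Z=14), Al³⁺ has 10 e⁻ (Z=13), Mg²⁺ has 10 e⁻ (Z=12), Na⁺ has 10 e⁻ (Z=11), Cs⁺ has 54 e⁻ (Z=55). Si⁴⁺ < Al³⁺ (both 10 e⁻, Z=14>13); Al³⁺ < Mg²⁺ (both 10 e⁻, Z=13>12); Mg²⁺ < Na⁺ (both 10 e⁻, Z=12>11); Na⁺ < Cs⁺ (same group, period 3 vs 6).
Relative to Al³⁺, the ions that are larger are Mg²⁺, Na⁺, Cs⁺. Count: 3.

3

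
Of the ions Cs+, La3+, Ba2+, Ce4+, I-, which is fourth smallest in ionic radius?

Isoelectronic series (54 e⁻ each). Size is set by nuclear charge: more protons means a smaller ion. Ce4+ (Z=58), La3+ (Z=57), Ba2+ (Z=56), Cs+ (Z=55), I- (Z=53).
So the order is Ce4+ < La3+ < Ba2+ < Cs+ < I-; the 4th-smallest ion is Cs+.

Cs+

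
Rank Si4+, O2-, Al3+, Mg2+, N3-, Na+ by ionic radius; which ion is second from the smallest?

Each ion has 10 electrons. The ranking follows nuclear charge in reverse — greater Z gives a smaller radius. Si4+ (Z=14), Al3+ (Z=13), Mg2+ (Z=12), Na+ (Z=11), O2- (Z=8), N3- (Z=7).
Ordering: Si4+ < Al3+ < Mg2+ < Na+ < O2- < N3-. The second smallest is Al3+.

Al3+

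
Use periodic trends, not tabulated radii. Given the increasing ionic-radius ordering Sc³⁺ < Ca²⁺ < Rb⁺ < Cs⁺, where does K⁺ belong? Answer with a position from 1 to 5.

Sc³⁺: 18 e⁻, Z=21, Ca²⁺: 18 e⁻, Z=20, K⁺: 18 e⁻, Z=19, Rb⁺: 36 e⁻, Z=37, Cs⁺: 54 e⁻, Z=55. Sc³⁺ < Ca²⁺ (isoelectronic, higher Z=21 is smaller); Ca²⁺ < K⁺ (isoelectronic, higher Z=20 is smaller); K⁺ < Rb⁺ (same group, period 4 vs 5); Rb⁺ < Cs⁺ (same group, 1 shell fewer).
Merged order: Sc³⁺ < Ca²⁺ < K⁺ < Rb⁺ < Cs⁺ — K⁺ is number 3.

3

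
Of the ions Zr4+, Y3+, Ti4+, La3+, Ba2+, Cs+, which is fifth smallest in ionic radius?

Ba2+

Tabulating Z and e⁻: Ti4+ has 18 e⁻ (Z=22), Zr4+ has 36 e⁻ (Z=40), Y3+ has 36 e⁻ (Z=39), La3+ has 54 e⁻ (Z=57), Ba2+ has 54 e⁻ (Z=56), Cs+ has 54 e⁻ (Z=55). Ti4+ < Zr4+ (same group, period 4 vs 5); Zr4+ < Y3+ (both 36 e⁻, Z=40>39); Y3+ < La3+ (same group, period 5 vs 6); La3+ < Ba2+ (isoelectronic, higher Z=57 is smaller); Ba2+ < Cs+ (isoelectronic, higher Z=56 is smaller).
So the order is Ti4+ < Zr4+ < Y3+ < La3+ < Ba2+ < Cs+; the 5th-smallest ion is Ba2+.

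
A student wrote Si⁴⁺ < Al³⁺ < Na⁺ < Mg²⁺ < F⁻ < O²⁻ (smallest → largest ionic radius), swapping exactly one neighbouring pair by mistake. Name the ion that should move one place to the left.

Check each adjacent pair. Na⁺ and Mg²⁺ are reversed: Mg²⁺ and Na⁺ share 10 electrons; the higher nuclear charge on Mg (Z=12) contracts it more, so Mg²⁺ < Na⁺. No other neighbouring pair contradicts the periodic trends, so Mg²⁺ is the ion listed too late.

Mg²⁺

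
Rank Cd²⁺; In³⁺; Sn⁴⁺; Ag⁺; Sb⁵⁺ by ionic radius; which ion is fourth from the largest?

Sn⁴⁺

Each ion has 46 electrons. The ranking follows nuclear charge in reverse — greater Z gives a smaller radius. Sb⁵⁺ (Z=51), Sn⁴⁺ (Z=50), In³⁺ (Z=49), Cd²⁺ (Z=48), Ag⁺ (Z=47).
So the order is Sb⁵⁺ < Sn⁴⁺ < In³⁺ < Cd²⁺ < Ag⁺; the 4th-largest ion is Sn⁴⁺.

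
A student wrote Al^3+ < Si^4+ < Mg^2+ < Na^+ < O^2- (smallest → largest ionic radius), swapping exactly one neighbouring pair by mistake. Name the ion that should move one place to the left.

Si^4+

Check each adjacent pair. Al^3+ and Si^4+ are reversed: both have 10 electrons but Z(Si)=14 > Z(Al)=13, so Si^4+ should be the smaller of the two. No other neighbouring pair contradicts the periodic trends, so Si^4+ is the ion listed too late.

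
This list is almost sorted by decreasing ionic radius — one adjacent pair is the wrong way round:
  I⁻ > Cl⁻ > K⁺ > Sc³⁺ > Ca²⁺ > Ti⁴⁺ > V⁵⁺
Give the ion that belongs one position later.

Sc³⁺

Check each adjacent pair. Sc³⁺ and Ca²⁺ are reversed: Sc³⁺ and Ca²⁺ share 18 electrons; the higher nuclear charge on Sc (Z=21) contracts it more, so Sc³⁺ < Ca²⁺. No other neighbouring pair contradicts the periodic trends, so Sc³⁺ is the ion listed too early.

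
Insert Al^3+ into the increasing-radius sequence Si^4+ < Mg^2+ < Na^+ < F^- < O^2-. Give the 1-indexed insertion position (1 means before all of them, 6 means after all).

These species are isoelectronic with 10 electrons. The only difference is the number of protons: Si^4+ (Z=14), Al^3+ (Z=13), Mg^2+ (Z=12), Na^+ (Z=11), F^- (Z=9), O^2- (Z=8). The strongest nuclear pull (Si^4+) gives the smallest ion.
Merged order: Si^4+ < Al^3+ < Mg^2+ < Na^+ < F^- < O^2- — Al^3+ is number 2.

2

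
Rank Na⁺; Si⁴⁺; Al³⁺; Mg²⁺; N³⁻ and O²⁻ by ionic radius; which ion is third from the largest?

Na⁺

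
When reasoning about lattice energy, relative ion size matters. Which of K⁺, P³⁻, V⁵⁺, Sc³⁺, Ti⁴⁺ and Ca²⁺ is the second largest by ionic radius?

Each ion has 18 electrons. The ranking follows nuclear charge in reverse — greater Z gives a smaller radius. V⁵⁺ (Z=23), Ti⁴⁺ (Z=22), Sc³⁺ (Z=21), Ca²⁺ (Z=20), K⁺ (Z=19), P³⁻ (Z=15).
Full ascending order: V⁵⁺ < Ti⁴⁺ < Sc³⁺ < Ca²⁺ < K⁺ < P³⁻. Counting from the largest, position 2 is K⁺.

K⁺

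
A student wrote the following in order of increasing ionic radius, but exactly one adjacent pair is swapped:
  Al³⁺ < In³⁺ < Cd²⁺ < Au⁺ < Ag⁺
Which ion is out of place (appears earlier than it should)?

The pair Au⁺, Ag⁺ is the wrong way round — both in group 11 with the same charge; Ag⁺ (period 5) has the smaller radius. All other adjacent pairs agree with periodic trends, so Au⁺ is the misplaced ion.

Au⁺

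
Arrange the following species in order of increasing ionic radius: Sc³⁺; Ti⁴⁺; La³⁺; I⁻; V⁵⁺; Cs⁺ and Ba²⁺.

Tabulating Z and e⁻: V⁵⁺ (Z=23, 18 e⁻), Ti⁴⁺ (Z=22, 18 e⁻), Sc³⁺ (Z=21, 18 e⁻), La³⁺ (Z=57, 54 e⁻), Ba²⁺ (Z=56, 54 e⁻), Cs⁺ (Z=55, 54 e⁻), I⁻ (Z=53, 54 e⁻). V⁵⁺ < Ti⁴⁺ (isoelectronic, higher Z=23 is smaller); Ti⁴⁺ < Sc³⁺ (isoelectronic, higher Z=22 is smaller); Sc³⁺ < La³⁺ (same group, 2 shells fewer); La³⁺ < Ba²⁺ (isoelectronic, higher Z=57 is smaller); Ba²⁺ < Cs⁺ (both 54 e⁻, Z=56>55); Cs⁺ < I⁻ (both 54 e⁻, Z=55>53).

V⁵⁺ < Ti⁴⁺ < Sc³⁺ < La³⁺ < Ba²⁺ < Cs⁺ < I⁻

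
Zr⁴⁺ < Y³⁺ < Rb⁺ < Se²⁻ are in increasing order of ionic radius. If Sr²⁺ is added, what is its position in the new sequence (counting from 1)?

Isoelectronic series (36 e⁻ each). Size is set by nuclear charge: more protons means a smaller ion. Zr⁴⁺ (Z=40), Y³⁺ (Z=39), Sr²⁺ (Z=38), Rb⁺ (Z=37), Se²⁻ (Z=34).
Merged order: Zr⁴⁺ < Y³⁺ < Sr²⁺ < Rb⁺ < Se²⁻ — Sr²⁺ is number 3.

3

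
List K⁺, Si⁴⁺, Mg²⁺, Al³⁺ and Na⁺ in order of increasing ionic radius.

Si⁴⁺ < Al³⁺ < Mg²⁺ < Na⁺ < K⁺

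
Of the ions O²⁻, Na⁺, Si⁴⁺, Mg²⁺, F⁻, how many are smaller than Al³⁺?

1

All of these have 10 electrons (isoelectronic). With the same electron cloud, the ion with the most protons pulls it in tightest. Nuclear charges: Si⁴⁺ (Z=14), Al³⁺ (Z=13), Mg²⁺ (Z=12), Na⁺ (Z=11), F⁻ (Z=9), O²⁻ (Z=8). Highest Z is smallest.
Overall: Si⁴⁺ < Al³⁺ < Mg²⁺ < Na⁺ < F⁻ < O²⁻. Al³⁺ has 1 below it and 4 above. Count: 1.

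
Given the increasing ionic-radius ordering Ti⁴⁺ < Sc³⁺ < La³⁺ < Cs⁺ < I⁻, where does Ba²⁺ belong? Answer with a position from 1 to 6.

Ti⁴⁺ (Z=22, 18 e⁻), Sc³⁺ (Z=21, 18 e⁻), La³⁺ (Z=57, 54 e⁻), Ba²⁺ (Z=56, 54 e⁻), Cs⁺ (Z=55, 54 e⁻), I⁻ (Z=53, 54 e⁻). Ti⁴⁺ < Sc³⁺ (both 18 e⁻, Z=22>21); Sc³⁺ < La³⁺ (same group, 2 shells fewer); La³⁺ < Ba²⁺ (isoelectronic, higher Z=57 is smaller); Ba²⁺ < Cs⁺ (isoelectronic, higher Z=56 is smaller); Cs⁺ < I⁻ (isoelectronic, higher Z=55 is smaller).
With Ba²⁺ included the full order is Ti⁴⁺ < Sc³⁺ < La³⁺ < Ba²⁺ < Cs⁺ < I⁻, so it takes position 4.

4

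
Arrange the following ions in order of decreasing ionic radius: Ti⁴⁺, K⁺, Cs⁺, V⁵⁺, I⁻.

I⁻ > Cs⁺ > K⁺ > Ti⁴⁺ > V⁵⁺

Tabulating Z and e⁻: V⁵⁺ has 18 e⁻ (Z=23), Ti⁴⁺ has 18 e⁻ (Z=22), K⁺ has 18 e⁻ (Z=19), Cs⁺ has 54 e⁻ (Z=55), I⁻ has 54 e⁻ (Z=53). V⁵⁺ < Ti⁴⁺ (both 18 e⁻, Z=23>22); Ti⁴⁺ < K⁺ (isoelectronic, higher Z=22 is smaller); K⁺ < Cs⁺ (same group, period 4 vs 6); Cs⁺ < I⁻ (isoelectronic, higher Z=55 is smaller).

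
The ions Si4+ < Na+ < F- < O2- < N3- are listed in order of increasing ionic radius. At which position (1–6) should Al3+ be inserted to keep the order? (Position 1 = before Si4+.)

2

Each ion has 10 electrons. The ranking follows nuclear charge in reverse — greater Z gives a smaller radius. Si4+ (Z=14), Al3+ (Z=13), Na+ (Z=11), F- (Z=9), O2- (Z=8), N3- (Z=7).
Putting Al3+ in gives Si4+ < Al3+ < Na+ < F- < O2- < N3-; it lands at slot 2.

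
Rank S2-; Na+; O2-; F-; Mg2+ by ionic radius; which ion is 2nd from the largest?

O2-

Mg2+: 10 e⁻, Z=12, Na+: 10 e⁻, Z=11, F-: 10 e⁻, Z=9, O2-: 10 e⁻, Z=8, S2-: 18 e⁻, Z=16. Mg2+ < Na+ (both 10 e⁻, Z=12>11); Na+ < F- (isoelectronic, higher Z=11 is smaller); F- < O2- (both 10 e⁻, Z=9>8); O2- < S2- (same group, 1 shell fewer).
Full ascending order: Mg2+ < Na+ < F- < O2- < S2-. Counting from the largest, position 2 is O2-.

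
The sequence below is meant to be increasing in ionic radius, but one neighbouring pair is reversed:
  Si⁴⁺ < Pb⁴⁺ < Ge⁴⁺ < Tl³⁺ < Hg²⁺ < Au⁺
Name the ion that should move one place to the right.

The pair Pb⁴⁺, Ge⁴⁺ is the wrong way round — Ge⁴⁺ and Pb⁴⁺ are in one column with the same charge; the lighter period-4 ion has 2 fewer shells and is smaller. All other adjacent pairs agree with periodic trends, so Pb⁴⁺ is the misplaced ion.

Pb⁴⁺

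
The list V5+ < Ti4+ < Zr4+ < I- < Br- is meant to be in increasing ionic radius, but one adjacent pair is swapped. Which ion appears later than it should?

Check each adjacent pair. I- and Br- are reversed: same group and charge — period 4 sits above period 5, so Br- is smaller. No other neighbouring pair contradicts the periodic trends, so Br- is the ion listed too late.

Br-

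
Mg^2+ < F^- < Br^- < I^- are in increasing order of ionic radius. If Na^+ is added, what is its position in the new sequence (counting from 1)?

2

Electron counts and nuclear charges: Mg^2+ (Z=12, 10 e⁻), Na^+ (Z=11, 10 e⁻), F^- (Z=9, 10 e⁻), Br^- (Z=35, 36 e⁻), I^- (Z=53, 54 e⁻). Mg^2+ < Na^+ (isoelectronic, higher Z=12 is smaller); Na^+ < F^- (both 10 e⁻, Z=11>9); F^- < Br^- (same group, period 2 vs 4); Br^- < I^- (same group, period 4 vs 5).
The complete sequence is Mg^2+ < Na^+ < F^- < Br^- < I^-. Na^+ sits at position 2.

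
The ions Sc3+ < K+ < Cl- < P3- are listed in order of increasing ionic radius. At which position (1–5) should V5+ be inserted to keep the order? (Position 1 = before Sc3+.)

1

Each ion has 18 electrons. The ranking follows nuclear charge in reverse — greater Z gives a smaller radius. V5+ (Z=23), Sc3+ (Z=21), K+ (Z=19), Cl- (Z=17), P3- (Z=15).
With V5+ included the full order is V5+ < Sc3+ < K+ < Cl- < P3-, so it takes position 1.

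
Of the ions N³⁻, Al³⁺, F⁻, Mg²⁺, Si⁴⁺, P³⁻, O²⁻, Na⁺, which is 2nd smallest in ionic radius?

Al³⁺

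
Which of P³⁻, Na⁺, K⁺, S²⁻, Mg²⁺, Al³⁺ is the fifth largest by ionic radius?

Mg²⁺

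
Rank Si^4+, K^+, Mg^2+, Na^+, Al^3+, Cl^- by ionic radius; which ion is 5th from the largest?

Al^3+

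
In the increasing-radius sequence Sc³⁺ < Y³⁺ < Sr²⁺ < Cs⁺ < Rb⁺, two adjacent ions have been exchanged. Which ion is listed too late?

Rb⁺

Scanning neighbour by neighbour, only Cs⁺/Rb⁺ violates a trend: both in group 1 with the same charge; Rb⁺ (period 5) has the smaller radius. That makes Rb⁺ the one sitting a position late relative to where it belongs.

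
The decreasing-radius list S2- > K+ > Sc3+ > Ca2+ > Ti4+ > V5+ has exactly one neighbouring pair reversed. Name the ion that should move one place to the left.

Compare adjacent ions: Sc3+ and Ca2+ share 18 electrons; the higher nuclear charge on Sc (Z=21) contracts it more, so Sc3+ < Ca2+ — yet in this decreasing list Sc3+ sits before Ca2+. Nothing else is reversed, so Ca2+ should move one place to the left.

Ca2+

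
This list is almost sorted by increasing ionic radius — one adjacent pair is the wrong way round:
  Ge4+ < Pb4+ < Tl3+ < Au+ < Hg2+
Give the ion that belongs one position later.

Check each adjacent pair. Au+ and Hg2+ are reversed: both have 78 electrons but Z(Hg)=80 > Z(Au)=79, so Hg2+ should be the smaller of the two. No other neighbouring pair contradicts the periodic trends, so Au+ is the ion listed too early.

Au+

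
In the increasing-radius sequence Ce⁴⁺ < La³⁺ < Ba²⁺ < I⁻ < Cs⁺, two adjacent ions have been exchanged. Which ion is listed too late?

Compare adjacent ions: Cs⁺ and I⁻ share 54 electrons; the higher nuclear charge on Cs (Z=55) contracts it more, so Cs⁺ < I⁻ — yet in this increasing list I⁻ sits before Cs⁺. Nothing else is reversed, so Cs⁺ should move one place to the left.

Cs⁺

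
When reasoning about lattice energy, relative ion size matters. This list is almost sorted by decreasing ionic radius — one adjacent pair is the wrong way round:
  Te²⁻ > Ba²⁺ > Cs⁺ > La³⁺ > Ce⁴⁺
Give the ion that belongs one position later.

The pair Ba²⁺, Cs⁺ is the wrong way round — Ba²⁺ and Cs⁺ share 54 electrons; the higher nuclear charge on Ba (Z=56) contracts it more, so Ba²⁺ < Cs⁺. All other adjacent pairs agree with periodic trends, so Ba²⁺ is the misplaced ion.

Ba²⁺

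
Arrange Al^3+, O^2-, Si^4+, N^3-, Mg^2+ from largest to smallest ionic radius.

N^3- > O^2- > Mg^2+ > Al^3+ > Si^4+

Isoelectronic series (10 e⁻ each). Size is set by nuclear charge: more protons means a smaller ion. Si^4+ (Z=14), Al^3+ (Z=13), Mg^2+ (Z=12), O^2- (Z=8), N^3- (Z=7).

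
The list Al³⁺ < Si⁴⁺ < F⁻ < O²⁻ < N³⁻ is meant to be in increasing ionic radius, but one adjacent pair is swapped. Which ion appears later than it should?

The pair Al³⁺, Si⁴⁺ is the wrong way round — Si⁴⁺ and Al³⁺ share 10 electrons; the higher nuclear charge on Si (Z=14) contracts it more, so Si⁴⁺ < Al³⁺. All other adjacent pairs agree with periodic trends, so Si⁴⁺ is the misplaced ion.

Si⁴⁺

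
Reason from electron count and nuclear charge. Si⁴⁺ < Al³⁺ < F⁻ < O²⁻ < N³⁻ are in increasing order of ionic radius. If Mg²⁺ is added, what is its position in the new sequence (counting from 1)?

3

Isoelectronic series (10 e⁻ each). Size is set by nuclear charge: more protons means a smaller ion. Si⁴⁺ (Z=14), Al³⁺ (Z=13), Mg²⁺ (Z=12), F⁻ (Z=9), O²⁻ (Z=8), N³⁻ (Z=7).
The complete sequence is Si⁴⁺ < Al³⁺ < Mg²⁺ < F⁻ < O²⁻ < N³⁻. Mg²⁺ sits at position 3.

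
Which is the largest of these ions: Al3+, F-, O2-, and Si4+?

O2-

These species are isoelectronic with 10 electrons. The only difference is the number of protons: Si4+ (Z=14), Al3+ (Z=13), F- (Z=9), O2- (Z=8). The strongest nuclear pull (Si4+) gives the smallest ion.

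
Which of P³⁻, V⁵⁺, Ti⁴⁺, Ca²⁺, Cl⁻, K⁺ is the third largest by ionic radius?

Isoelectronic series (18 e⁻ each). Size is set by nuclear charge: more protons means a smaller ion. V⁵⁺ (Z=23), Ti⁴⁺ (Z=22), Ca²⁺ (Z=20), K⁺ (Z=19), Cl⁻ (Z=17), P³⁻ (Z=15).
So the order is V⁵⁺ < Ti⁴⁺ < Ca²⁺ < K⁺ < Cl⁻ < P³⁻; the 3rd-largest ion is K⁺.

K⁺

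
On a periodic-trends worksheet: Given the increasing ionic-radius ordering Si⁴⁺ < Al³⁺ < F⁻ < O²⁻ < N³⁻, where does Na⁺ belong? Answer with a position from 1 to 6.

These species are isoelectronic with 10 electrons. The only difference is the number of protons: Si⁴⁺ (Z=14), Al³⁺ (Z=13), Na⁺ (Z=11), F⁻ (Z=9), O²⁻ (Z=8), N³⁻ (Z=7). The strongest nuclear pull (Si⁴⁺) gives the smallest ion.
The complete sequence is Si⁴⁺ < Al³⁺ < Na⁺ < F⁻ < O²⁻ < N³⁻. Na⁺ sits at position 3.

3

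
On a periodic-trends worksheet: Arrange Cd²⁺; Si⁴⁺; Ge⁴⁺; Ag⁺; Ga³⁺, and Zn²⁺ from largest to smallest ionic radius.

Tabulating Z and e⁻: Si⁴⁺ has 10 e⁻ (Z=14), Ge⁴⁺ has 28 e⁻ (Z=32), Ga³⁺ has 28 e⁻ (Z=31), Zn²⁺ has 28 e⁻ (Z=30), Cd²⁺ has 46 e⁻ (Z=48), Ag⁺ has 46 e⁻ (Z=47). Si⁴⁺ < Ge⁴⁺ (same group, 1 shell fewer); Ge⁴⁺ < Ga³⁺ (isoelectronic, higher Z=32 is smaller); Ga³⁺ < Zn²⁺ (isoelectronic, higher Z=31 is smaller); Zn²⁺ < Cd²⁺ (same group, 1 shell fewer); Cd²⁺ < Ag⁺ (both 46 e⁻, Z=48>47).

Ag⁺ > Cd²⁺ > Zn²⁺ > Ga³⁺ > Ge⁴⁺ > Si⁴⁺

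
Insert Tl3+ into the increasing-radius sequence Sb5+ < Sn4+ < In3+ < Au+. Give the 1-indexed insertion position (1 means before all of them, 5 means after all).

4

First list Z and electron count for each: Sb5+: 46 e⁻, Z=51, Sn4+: 46 e⁻, Z=50, In3+: 46 e⁻, Z=49, Tl3+: 78 e⁻, Z=81, Au+: 78 e⁻, Z=79. Sb5+ < Sn4+ (both 46 e⁻, Z=51>50); Sn4+ < In3+ (both 46 e⁻, Z=50>49); In3+ < Tl3+ (same group, period 5 vs 6); Tl3+ < Au+ (isoelectronic, higher Z=81 is smaller).
Merged order: Sb5+ < Sn4+ < In3+ < Tl3+ < Au+ — Tl3+ is number 4.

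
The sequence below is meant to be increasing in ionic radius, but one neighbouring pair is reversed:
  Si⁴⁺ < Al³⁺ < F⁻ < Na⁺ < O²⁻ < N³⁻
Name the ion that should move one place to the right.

Check each adjacent pair. F⁻ and Na⁺ are reversed: Na⁺ and F⁻ share 10 electrons; the higher nuclear charge on Na (Z=11) contracts it more, so Na⁺ < F⁻. No other neighbouring pair contradicts the periodic trends, so F⁻ is the ion listed too early.

F⁻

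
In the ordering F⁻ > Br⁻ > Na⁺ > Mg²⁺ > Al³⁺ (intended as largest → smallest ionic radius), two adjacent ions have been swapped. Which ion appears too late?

Check each adjacent pair. F⁻ and Br⁻ are reversed: same group and charge — period 2 sits above period 4, so F⁻ is smaller. No other neighbouring pair contradicts the periodic trends, so Br⁻ is the ion listed too late.

Br⁻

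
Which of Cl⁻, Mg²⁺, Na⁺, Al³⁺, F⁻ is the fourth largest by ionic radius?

Mg²⁺

Work out protons and electrons: Al³⁺: 10 e⁻, Z=13, Mg²⁺: 10 e⁻, Z=12, Na⁺: 10 e⁻, Z=11, F⁻: 10 e⁻, Z=9, Cl⁻: 18 e⁻, Z=17. Al³⁺ < Mg²⁺ (both 10 e⁻, Z=13>12); Mg²⁺ < Na⁺ (both 10 e⁻, Z=12>11); Na⁺ < F⁻ (both 10 e⁻, Z=11>9); F⁻ < Cl⁻ (same group, period 2 vs 3).
That gives Al³⁺ < Mg²⁺ < Na⁺ < F⁻ < Cl⁻. From the largest end, number 4 is Mg²⁺.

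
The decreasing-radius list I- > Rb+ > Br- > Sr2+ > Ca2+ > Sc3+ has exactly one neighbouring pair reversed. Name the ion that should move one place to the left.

Br-

The pair Rb+, Br- is the wrong way round — both have 36 electrons but Z(Rb)=37 > Z(Br)=35, so Rb+ should be the smaller of the two. All other adjacent pairs agree with periodic trends, so Br- is the misplaced ion.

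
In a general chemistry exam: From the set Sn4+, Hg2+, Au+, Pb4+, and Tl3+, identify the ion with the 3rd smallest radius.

Sn4+ (Z=50, 46 e⁻), Pb4+ (Z=82, 78 e⁻), Tl3+ (Z=81, 78 e⁻), Hg2+ (Z=80, 78 e⁻), Au+ (Z=79, 78 e⁻). Sn4+ < Pb4+ (same group, period 5 vs 6); Pb4+ < Tl3+ (both 78 e⁻, Z=82>81); Tl3+ < Hg2+ (isoelectronic, higher Z=81 is smaller); Hg2+ < Au+ (both 78 e⁻, Z=80>79).
That gives Sn4+ < Pb4+ < Tl3+ < Hg2+ < Au+. From the smallest end, number 3 is Tl3+.

Tl3+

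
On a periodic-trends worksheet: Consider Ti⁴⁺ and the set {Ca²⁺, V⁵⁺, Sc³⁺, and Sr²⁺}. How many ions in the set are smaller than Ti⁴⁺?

1

V⁵⁺ has 18 e⁻ (Z=23), Ti⁴⁺ has 18 e⁻ (Z=22), Sc³⁺ has 18 e⁻ (Z=21), Ca²⁺ has 18 e⁻ (Z=20), Sr²⁺ has 36 e⁻ (Z=38). V⁵⁺ < Ti⁴⁺ (isoelectronic, higher Z=23 is smaller); Ti⁴⁺ < Sc³⁺ (isoelectronic, higher Z=22 is smaller); Sc³⁺ < Ca²⁺ (isoelectronic, higher Z=21 is smaller); Ca²⁺ < Sr²⁺ (same group, 1 shell fewer).
Relative to Ti⁴⁺, the ions that are smaller are V⁵⁺. That's 1.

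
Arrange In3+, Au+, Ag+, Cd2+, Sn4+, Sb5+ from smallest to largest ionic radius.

Sb5+ < Sn4+ < In3+ < Cd2+ < Ag+ < Au+

First list Z and electron count for each: Sb5+ has 46 e⁻ (Z=51), Sn4+ has 46 e⁻ (Z=50), In3+ has 46 e⁻ (Z=49), Cd2+ has 46 e⁻ (Z=48), Ag+ has 46 e⁻ (Z=47), Au+ has 78 e⁻ (Z=79). Sb5+ < Sn4+ (both 46 e⁻, Z=51>50); Sn4+ < In3+ (both 46 e⁻, Z=50>49); In3+ < Cd2+ (isoelectronic, higher Z=49 is smaller); Cd2+ < Ag+ (isoelectronic, higher Z=48 is smaller); Ag+ < Au+ (same group, 1 shell fewer).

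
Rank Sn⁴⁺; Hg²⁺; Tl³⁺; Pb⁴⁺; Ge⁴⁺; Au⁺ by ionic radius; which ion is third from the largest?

Work out protons and electrons: Ge⁴⁺ (Z=32, 28 e⁻), Sn⁴⁺ (Z=50, 46 e⁻), Pb⁴⁺ (Z=82, 78 e⁻), Tl³⁺ (Z=81, 78 e⁻), Hg²⁺ (Z=80, 78 e⁻), Au⁺ (Z=79, 78 e⁻). Ge⁴⁺ < Sn⁴⁺ (same group, period 4 vs 5); Sn⁴⁺ < Pb⁴⁺ (same group, 1 shell fewer); Pb⁴⁺ < Tl³⁺ (both 78 e⁻, Z=82>81); Tl³⁺ < Hg²⁺ (both 78 e⁻, Z=81>80); Hg²⁺ < Au⁺ (both 78 e⁻, Z=80>79).
Ordering: Ge⁴⁺ < Sn⁴⁺ < Pb⁴⁺ < Tl³⁺ < Hg²⁺ < Au⁺. The third largest is Tl³⁺.

Tl³⁺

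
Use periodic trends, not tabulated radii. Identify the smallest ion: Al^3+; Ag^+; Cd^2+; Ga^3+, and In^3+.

Al^3+

Work out protons and electrons: Al^3+ (Z=13, 10 e⁻), Ga^3+ (Z=31, 28 e⁻), In^3+ (Z=49, 46 e⁻), Cd^2+ (Z=48, 46 e⁻), Ag^+ (Z=47, 46 e⁻). Al^3+ < Ga^3+ (same group, period 3 vs 4); Ga^3+ < In^3+ (same group, 1 shell fewer); In^3+ < Cd^2+ (isoelectronic, higher Z=49 is smaller); Cd^2+ < Ag^+ (isoelectronic, higher Z=48 is smaller).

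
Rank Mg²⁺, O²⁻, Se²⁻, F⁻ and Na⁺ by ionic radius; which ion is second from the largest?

O²⁻

Tabulating Z and e⁻: Mg²⁺ (Z=12, 10 e⁻), Na⁺ (Z=11, 10 e⁻), F⁻ (Z=9, 10 e⁻), O²⁻ (Z=8, 10 e⁻), Se²⁻ (Z=34, 36 e⁻). Mg²⁺ < Na⁺ (isoelectronic, higher Z=12 is smaller); Na⁺ < F⁻ (both 10 e⁻, Z=11>9); F⁻ < O²⁻ (both 10 e⁻, Z=9>8); O²⁻ < Se²⁻ (same group, period 2 vs 4).
That gives Mg²⁺ < Na⁺ < F⁻ < O²⁻ < Se²⁻. From the largest end, number 2 is O²⁻.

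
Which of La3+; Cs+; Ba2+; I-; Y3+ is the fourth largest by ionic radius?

Y3+: 36 e⁻, Z=39, La3+: 54 e⁻, Z=57, Ba2+: 54 e⁻, Z=56, Cs+: 54 e⁻, Z=55, I-: 54 e⁻, Z=53. Y3+ < La3+ (same group, period 5 vs 6); La3+ < Ba2+ (isoelectronic, higher Z=57 is smaller); Ba2+ < Cs+ (isoelectronic, higher Z=56 is smaller); Cs+ < I- (both 54 e⁻, Z=55>53).
Ordering: Y3+ < La3+ < Ba2+ < Cs+ < I-. The fourth largest is La3+.

La3+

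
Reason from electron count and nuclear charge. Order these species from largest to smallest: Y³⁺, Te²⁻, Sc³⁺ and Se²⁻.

Te²⁻ > Se²⁻ > Y³⁺ > Sc³⁺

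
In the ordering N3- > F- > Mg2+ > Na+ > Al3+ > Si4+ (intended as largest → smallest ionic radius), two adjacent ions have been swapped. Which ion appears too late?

Na+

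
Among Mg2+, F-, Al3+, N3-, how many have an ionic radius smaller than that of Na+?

2

All of these have 10 electrons (isoelectronic). With the same electron cloud, the ion with the most protons pulls it in tightest. Nuclear charges: Al3+ (Z=13), Mg2+ (Z=12), Na+ (Z=11), F- (Z=9), N3- (Z=7). Highest Z is smallest.
Ordering all of them (including Na+) by radius gives Al3+ < Mg2+ < Na+ < F- < N3-. So 2 are smaller.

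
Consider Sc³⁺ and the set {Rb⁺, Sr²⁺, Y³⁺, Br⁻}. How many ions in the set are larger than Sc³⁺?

Sc³⁺: 18 e⁻, Z=21, Y³⁺: 36 e⁻, Z=39, Sr²⁺: 36 e⁻, Z=38, Rb⁺: 36 e⁻, Z=37, Br⁻: 36 e⁻, Z=35. Sc³⁺ < Y³⁺ (same group, 1 shell fewer); Y³⁺ < Sr²⁺ (both 36 e⁻, Z=39>38); Sr²⁺ < Rb⁺ (isoelectronic, higher Z=38 is smaller); Rb⁺ < Br⁻ (both 36 e⁻, Z=37>35).
Relative to Sc³⁺, the ions that are larger are Y³⁺, Sr²⁺, Rb⁺, Br⁻. So 4 are larger.

4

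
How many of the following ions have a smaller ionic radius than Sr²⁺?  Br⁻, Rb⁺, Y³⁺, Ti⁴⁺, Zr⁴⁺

3

Tabulating Z and e⁻: Ti⁴⁺: 18 e⁻, Z=22, Zr⁴⁺: 36 e⁻, Z=40, Y³⁺: 36 e⁻, Z=39, Sr²⁺: 36 e⁻, Z=38, Rb⁺: 36 e⁻, Z=37, Br⁻: 36 e⁻, Z=35. Ti⁴⁺ < Zr⁴⁺ (same group, period 4 vs 5); Zr⁴⁺ < Y³⁺ (both 36 e⁻, Z=40>39); Y³⁺ < Sr²⁺ (isoelectronic, higher Z=39 is smaller); Sr²⁺ < Rb⁺ (both 36 e⁻, Z=38>37); Rb⁺ < Br⁻ (isoelectronic, higher Z=37 is smaller).
Ordering all of them (including Sr²⁺) by radius gives Ti⁴⁺ < Zr⁴⁺ < Y³⁺ < Sr²⁺ < Rb⁺ < Br⁻. Count: 3.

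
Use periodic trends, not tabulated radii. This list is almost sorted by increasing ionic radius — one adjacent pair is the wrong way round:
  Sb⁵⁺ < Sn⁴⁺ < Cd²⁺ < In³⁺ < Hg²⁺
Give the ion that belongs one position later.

Cd²⁺

Scanning neighbour by neighbour, only Cd²⁺/In³⁺ violates a trend: In³⁺ and Cd²⁺ share 46 electrons; the higher nuclear charge on In (Z=49) contracts it more, so In³⁺ < Cd²⁺. That makes Cd²⁺ the one sitting a position early relative to where it belongs.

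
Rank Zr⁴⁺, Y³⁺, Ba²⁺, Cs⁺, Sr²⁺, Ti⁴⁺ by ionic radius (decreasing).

Cs⁺ > Ba²⁺ > Sr²⁺ > Y³⁺ > Zr⁴⁺ > Ti⁴⁺

Work out protons and electrons: Ti⁴⁺ (Z=22, 18 e⁻), Zr⁴⁺ (Z=40, 36 e⁻), Y³⁺ (Z=39, 36 e⁻), Sr²⁺ (Z=38, 36 e⁻), Ba²⁺ (Z=56, 54 e⁻), Cs⁺ (Z=55, 54 e⁻). Ti⁴⁺ < Zr⁴⁺ (same group, 1 shell fewer); Zr⁴⁺ < Y³⁺ (isoelectronic, higher Z=40 is smaller); Y³⁺ < Sr²⁺ (both 36 e⁻, Z=39>38); Sr²⁺ < Ba²⁺ (same group, period 5 vs 6); Ba²⁺ < Cs⁺ (isoelectronic, higher Z=56 is smaller).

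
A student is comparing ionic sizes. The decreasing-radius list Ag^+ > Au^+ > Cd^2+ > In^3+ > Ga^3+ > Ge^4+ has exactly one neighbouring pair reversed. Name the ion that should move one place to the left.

Au^+

Compare adjacent ions: both in group 11 with the same charge; Ag^+ (period 5) has the smaller radius — yet in this decreasing list Ag^+ sits before Au^+. Nothing else is reversed, so Au^+ should move one place to the left.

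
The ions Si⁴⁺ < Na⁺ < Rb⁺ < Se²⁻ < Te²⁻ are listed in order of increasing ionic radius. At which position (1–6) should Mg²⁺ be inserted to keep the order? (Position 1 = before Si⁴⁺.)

2

Tabulating Z and e⁻: Si⁴⁺ has 10 e⁻ (Z=14), Mg²⁺ has 10 e⁻ (Z=12), Na⁺ has 10 e⁻ (Z=11), Rb⁺ has 36 e⁻ (Z=37), Se²⁻ has 36 e⁻ (Z=34), Te²⁻ has 54 e⁻ (Z=52). Si⁴⁺ < Mg²⁺ (isoelectronic, higher Z=14 is smaller); Mg²⁺ < Na⁺ (isoelectronic, higher Z=12 is smaller); Na⁺ < Rb⁺ (same group, period 3 vs 5); Rb⁺ < Se²⁻ (isoelectronic, higher Z=37 is smaller); Se²⁻ < Te²⁻ (same group, period 4 vs 5).
Putting Mg²⁺ in gives Si⁴⁺ < Mg²⁺ < Na⁺ < Rb⁺ < Se²⁻ < Te²⁻; it lands at slot 2.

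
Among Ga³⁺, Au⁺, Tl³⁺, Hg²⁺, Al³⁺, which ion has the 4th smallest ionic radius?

Hg²⁺

First list Z and electron count for each: Al³⁺ (Z=13, 10 e⁻), Ga³⁺ (Z=31, 28 e⁻), Tl³⁺ (Z=81, 78 e⁻), Hg²⁺ (Z=80, 78 e⁻), Au⁺ (Z=79, 78 e⁻). Al³⁺ < Ga³⁺ (same group, period 3 vs 4); Ga³⁺ < Tl³⁺ (same group, 2 shells fewer); Tl³⁺ < Hg²⁺ (isoelectronic, higher Z=81 is smaller); Hg²⁺ < Au⁺ (isoelectronic, higher Z=80 is smaller).
Ordering: Al³⁺ < Ga³⁺ < Tl³⁺ < Hg²⁺ < Au⁺. The 4th smallest is Hg²⁺.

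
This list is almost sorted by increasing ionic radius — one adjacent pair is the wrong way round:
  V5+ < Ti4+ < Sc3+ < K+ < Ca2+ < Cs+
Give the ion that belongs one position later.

Compare adjacent ions: both have 18 electrons but Z(Ca)=20 > Z(K)=19, so Ca2+ should be the smaller of the two — yet in this increasing list K+ sits before Ca2+. Nothing else is reversed, so K+ should move one place to the right.

K+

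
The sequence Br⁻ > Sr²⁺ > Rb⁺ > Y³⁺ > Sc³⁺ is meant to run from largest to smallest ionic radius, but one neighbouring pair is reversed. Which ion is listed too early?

Sr²⁺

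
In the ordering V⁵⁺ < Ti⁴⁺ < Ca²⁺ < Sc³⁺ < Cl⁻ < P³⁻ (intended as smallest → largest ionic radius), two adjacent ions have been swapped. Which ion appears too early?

Ca²⁺

Check each adjacent pair. Ca²⁺ and Sc³⁺ are reversed: Sc³⁺ and Ca²⁺ share 18 electrons; the higher nuclear charge on Sc (Z=21) contracts it more, so Sc³⁺ < Ca²⁺. No other neighbouring pair contradicts the periodic trends, so Ca²⁺ is the ion listed too early.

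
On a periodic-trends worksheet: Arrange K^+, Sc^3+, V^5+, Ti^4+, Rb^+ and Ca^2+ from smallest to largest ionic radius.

First list Z and electron count for each: V^5+: 18 e⁻, Z=23, Ti^4+: 18 e⁻, Z=22, Sc^3+: 18 e⁻, Z=21, Ca^2+: 18 e⁻, Z=20, K^+: 18 e⁻, Z=19, Rb^+: 36 e⁻, Z=37. V^5+ < Ti^4+ (isoelectronic, higher Z=23 is smaller); Ti^4+ < Sc^3+ (isoelectronic, higher Z=22 is smaller); Sc^3+ < Ca^2+ (both 18 e⁻, Z=21>20); Ca^2+ < K^+ (isoelectronic, higher Z=20 is smaller); K^+ < Rb^+ (same group, period 4 vs 5).

V^5+ < Ti^4+ < Sc^3+ < Ca^2+ < K^+ < Rb^+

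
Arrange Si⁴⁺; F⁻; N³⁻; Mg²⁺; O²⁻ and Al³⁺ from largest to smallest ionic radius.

N³⁻ > O²⁻ > F⁻ > Mg²⁺ > Al³⁺ > Si⁴⁺

All of these have 10 electrons (isoelectronic). With the same electron cloud, the ion with the most protons pulls it in tightest. Nuclear charges: Si⁴⁺ (Z=14), Al³⁺ (Z=13), Mg²⁺ (Z=12), F⁻ (Z=9), O²⁻ (Z=8), N³⁻ (Z=7). Highest Z is smallest.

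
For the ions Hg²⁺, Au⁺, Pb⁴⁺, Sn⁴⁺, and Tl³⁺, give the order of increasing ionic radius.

Electron counts and nuclear charges: Sn⁴⁺: 46 e⁻, Z=50, Pb⁴⁺: 78 e⁻, Z=82, Tl³⁺: 78 e⁻, Z=81, Hg²⁺: 78 e⁻, Z=80, Au⁺: 78 e⁻, Z=79. Sn⁴⁺ < Pb⁴⁺ (same group, period 5 vs 6); Pb⁴⁺ < Tl³⁺ (isoelectronic, higher Z=82 is smaller); Tl³⁺ < Hg²⁺ (isoelectronic, higher Z=81 is smaller); Hg²⁺ < Au⁺ (isoelectronic, higher Z=80 is smaller).

Sn⁴⁺ < Pb⁴⁺ < Tl³⁺ < Hg²⁺ < Au⁺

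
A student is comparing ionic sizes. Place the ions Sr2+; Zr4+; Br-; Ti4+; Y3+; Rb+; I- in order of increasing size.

Electron counts and nuclear charges: Ti4+ has 18 e⁻ (Z=22), Zr4+ has 36 e⁻ (Z=40), Y3+ has 36 e⁻ (Z=39), Sr2+ has 36 e⁻ (Z=38), Rb+ has 36 e⁻ (Z=37), Br- has 36 e⁻ (Z=35), I- has 54 e⁻ (Z=53). Ti4+ < Zr4+ (same group, period 4 vs 5); Zr4+ < Y3+ (isoelectronic, higher Z=40 is smaller); Y3+ < Sr2+ (isoelectronic, higher Z=39 is smaller); Sr2+ < Rb+ (both 36 e⁻, Z=38>37); Rb+ < Br- (both 36 e⁻, Z=37>35); Br- < I- (same group, 1 shell fewer).

Ti4+ < Zr4+ < Y3+ < Sr2+ < Rb+ < Br- < I-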